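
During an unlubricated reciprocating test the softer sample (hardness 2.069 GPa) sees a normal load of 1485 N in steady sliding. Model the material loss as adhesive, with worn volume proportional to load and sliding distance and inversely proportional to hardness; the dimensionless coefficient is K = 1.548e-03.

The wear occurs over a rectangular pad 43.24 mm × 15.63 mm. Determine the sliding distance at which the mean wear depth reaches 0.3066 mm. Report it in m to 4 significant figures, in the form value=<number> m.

value=186.5 m

Intermediates are printed rounded. All working math holds full precision — one final rounding to 4 significant digits.
Hardness H = 2.069 GPa = 2.069e+09 Pa.
Pad sides 43.24 mm × 15.63 mm = 0.04324 m × 0.01563 m. Contact area A = 0.04324 m × 0.01563 m = 6.758e-04 m².
Depth limit h_lim = 0.3066 mm = 3.066e-04 m.
Working in SI base units: W = 1485 N, H = 2.069e+09 Pa, K = 1.548e-03.
Limit volume V_lim = h_lim·A = 3.066e-04 · 6.758e-04 = 2.072e-07 m³.
Inverting, life L = V_lim·H/(K·W) = 2.072e-07 · 2.069e+09 / (1.548e-03 · 1485) = 186.5 m.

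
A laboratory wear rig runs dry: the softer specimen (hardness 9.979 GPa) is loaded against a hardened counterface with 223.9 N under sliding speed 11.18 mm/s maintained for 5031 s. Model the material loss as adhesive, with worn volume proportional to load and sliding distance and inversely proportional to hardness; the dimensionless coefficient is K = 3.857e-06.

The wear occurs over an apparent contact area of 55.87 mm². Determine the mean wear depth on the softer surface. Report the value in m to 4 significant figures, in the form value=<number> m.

value=8.712e-08 m

Each operation maintains exact precision. The intermediates are displayed rounded, and rounded once at the end: four significant digits.
Sliding speed v = 11.18 mm/s = 0.01118 m/s. Distance L = v·t = 0.01118 m/s × 5031 s = 56.25 m.
Hardness H = 9.979 GPa = 9.979e+09 Pa.
Contact area A = 55.87 mm² = 5.587e-05 m².
Restated in SI base units: W = 223.9 N, H = 9.979e+09 Pa, K = 3.857e-06.
The Archard volume V = K·W·L/H = 3.857e-06 · 223.9 · 56.25 / 9.979e+09 = 4.868e-12 m³.
Depth of wear h = V/A = 4.868e-12 / 5.587e-05 = 8.712e-08 m.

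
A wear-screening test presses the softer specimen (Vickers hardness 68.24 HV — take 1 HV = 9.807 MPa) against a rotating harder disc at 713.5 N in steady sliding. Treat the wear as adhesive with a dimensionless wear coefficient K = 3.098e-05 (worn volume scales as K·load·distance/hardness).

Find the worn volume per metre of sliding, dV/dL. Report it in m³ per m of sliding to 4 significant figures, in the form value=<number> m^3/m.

Quoted intermediates are rounded. The algebra runs at full float precision, and rounded just once: 4 significant digits.
Hardness H = 68.24 HV × 9.807 MPa/HV = 669.2 MPa = 6.692e+08 Pa.
As SI base values: W = 713.5 N, H = 6.692e+08 Pa, K = 3.098e-05.
Volumetric rate dV/dL = K·W/H: 3.098e-05 · 713.5 / 6.692e+08 = 3.303e-11 m³/m.

value=3.303e-11 m^3/m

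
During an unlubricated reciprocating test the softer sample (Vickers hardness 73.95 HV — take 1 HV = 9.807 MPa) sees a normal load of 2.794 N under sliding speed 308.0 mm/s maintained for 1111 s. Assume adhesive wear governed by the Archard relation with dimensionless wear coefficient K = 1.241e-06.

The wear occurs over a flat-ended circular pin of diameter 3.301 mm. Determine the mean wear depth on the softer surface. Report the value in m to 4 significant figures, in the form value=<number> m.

value=1.912e-07 m

Each operation carries full precision, and intermediates are shown rounded. Rounded just once to 4 significant figures.
Sliding speed v = 308.0 mm/s = 0.3080 m/s. Sliding distance L = v·t = 0.3080 m/s × 1111 s = 342.2 m.
Hardness H = 73.95 HV × 9.807 MPa/HV = 725.2 MPa = 7.252e+08 Pa.
Pin diameter d = 3.301 mm = 0.003301 m. Contact area A = π·d²/4 = π·(0.003301 m)²/4 = 8.558e-06 m².
Restated in SI base units: W = 2.794 N, H = 7.252e+08 Pa, K = 1.241e-06.
Volume removed: V = K·W·L/H = 1.241e-06 · 2.794 · 342.2 / 7.252e+08 = 1.636e-12 m³.
Average depth h = V/A = 1.636e-12 / 8.558e-06 = 1.912e-07 m.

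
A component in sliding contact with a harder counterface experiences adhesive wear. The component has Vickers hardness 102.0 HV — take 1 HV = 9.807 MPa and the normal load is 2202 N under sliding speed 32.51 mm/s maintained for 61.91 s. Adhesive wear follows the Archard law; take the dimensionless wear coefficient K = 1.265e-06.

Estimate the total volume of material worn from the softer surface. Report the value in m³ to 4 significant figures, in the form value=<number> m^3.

The intermediates are printed rounded. The computation keeps exact precision — one last rounding: four significant digits.
Convert: Sliding speed v = 32.51 mm/s = 0.03251 m/s. Sliding distance L = v·t = 0.03251 m/s × 61.91 s = 2.013 m.
Convert: Hardness H = 102.0 HV × 9.807 MPa/HV = 1000 MPa = 1.000e+09 Pa.
In SI base units: W = 2202 N, H = 1.000e+09 Pa, K = 1.265e-06.
Apply Archard: V = K·W·L/H = 1.265e-06 · 2202 · 2.013 / 1.000e+09 = 5.605e-12 m³.

value=5.605e-12 m^3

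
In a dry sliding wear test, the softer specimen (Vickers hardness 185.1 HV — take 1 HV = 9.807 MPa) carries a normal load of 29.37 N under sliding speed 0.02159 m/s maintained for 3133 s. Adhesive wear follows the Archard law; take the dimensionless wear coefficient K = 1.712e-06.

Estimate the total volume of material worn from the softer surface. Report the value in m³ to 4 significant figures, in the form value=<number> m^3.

The algebra holds full precision, and intermediates are shown rounded — a single final rounding, at 4 significant digits.
Convert: Sliding distance L = v·t = 0.02159 m/s × 3133 s = 67.64 m.
Convert: Hardness H = 185.1 HV × 9.807 MPa/HV = 1815 MPa = 1.815e+09 Pa.
Working in SI base units: W = 29.37 N, H = 1.815e+09 Pa, K = 1.712e-06.
Volume removed: V = K·W·L/H = 1.712e-06 · 29.37 · 67.64 / 1.815e+09 = 1.874e-12 m³.

value=1.874e-12 m^3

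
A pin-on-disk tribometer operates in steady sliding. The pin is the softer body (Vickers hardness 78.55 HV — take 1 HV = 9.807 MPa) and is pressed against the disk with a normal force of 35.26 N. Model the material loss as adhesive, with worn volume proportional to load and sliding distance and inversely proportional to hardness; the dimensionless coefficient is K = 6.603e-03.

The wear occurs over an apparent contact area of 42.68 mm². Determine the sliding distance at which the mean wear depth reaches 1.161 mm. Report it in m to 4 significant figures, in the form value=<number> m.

value=164.0 m

Intermediate values are printed rounded; all working math maintains exact precision. Rounded just once to 4 significant figures.
Hardness H = 78.55 HV × 9.807 MPa/HV = 770.3 MPa = 7.703e+08 Pa.
Contact area A = 42.68 mm² = 4.268e-05 m².
Depth limit h_lim = 1.161 mm = 0.001161 m.
SI base units throughout: W = 35.26 N, H = 7.703e+08 Pa, K = 6.603e-03.
At the depth limit, V_lim = h_lim·A = 0.001161 · 4.268e-05 = 4.955e-08 m³.
Sliding life L = V_lim·H/(K·W) = 4.955e-08 · 7.703e+08 / (6.603e-03 · 35.26) = 164.0 m.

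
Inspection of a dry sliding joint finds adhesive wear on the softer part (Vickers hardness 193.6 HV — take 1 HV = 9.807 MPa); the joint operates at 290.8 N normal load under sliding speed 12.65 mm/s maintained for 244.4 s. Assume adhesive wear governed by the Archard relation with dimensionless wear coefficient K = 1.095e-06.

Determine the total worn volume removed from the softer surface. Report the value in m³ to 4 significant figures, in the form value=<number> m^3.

value=5.185e-13 m^3

The intermediates are printed rounded; the computation maintains full precision; rounded once at the end, at four significant figures.
Convert: Sliding speed v = 12.65 mm/s = 0.01265 m/s. Path length L = v·t = 0.01265 m/s × 244.4 s = 3.092 m.
Convert: Hardness H = 193.6 HV × 9.807 MPa/HV = 1899 MPa = 1.899e+09 Pa.
In SI base units: W = 290.8 N, H = 1.899e+09 Pa, K = 1.095e-06.
Apply Archard: V = K·W·L/H = 1.095e-06 · 290.8 · 3.092 / 1.899e+09 = 5.185e-13 m³.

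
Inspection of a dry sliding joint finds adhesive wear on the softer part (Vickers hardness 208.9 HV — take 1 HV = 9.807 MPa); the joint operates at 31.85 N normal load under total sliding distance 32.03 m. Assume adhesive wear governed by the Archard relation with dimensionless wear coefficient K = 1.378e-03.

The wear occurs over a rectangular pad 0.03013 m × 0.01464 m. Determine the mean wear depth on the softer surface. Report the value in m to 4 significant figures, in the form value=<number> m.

All arithmetic holds full float precision, and shown intermediates are rounded — rounded just once: 4 significant digits.
Hardness H = 208.9 HV × 9.807 MPa/HV = 2049 MPa = 2.049e+09 Pa.
Contact area A = 0.03013 m × 0.01464 m = 4.411e-04 m².
In SI base units: W = 31.85 N, H = 2.049e+09 Pa, K = 1.378e-03.
Archard relation: V = K·W·L/H = 1.378e-03 · 31.85 · 32.03 / 2.049e+09 = 6.862e-10 m³.
Wear depth h = V/A = 6.862e-10 / 4.411e-04 = 1.556e-06 m.

value=1.556e-06 m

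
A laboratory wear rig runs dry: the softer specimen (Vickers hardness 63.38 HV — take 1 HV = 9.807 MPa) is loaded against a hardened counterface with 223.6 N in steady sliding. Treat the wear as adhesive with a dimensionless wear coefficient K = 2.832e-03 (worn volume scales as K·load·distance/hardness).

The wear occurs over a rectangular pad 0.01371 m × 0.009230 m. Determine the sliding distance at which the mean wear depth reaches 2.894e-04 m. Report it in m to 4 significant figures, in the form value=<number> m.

value=35.95 m

Every step keeps exact precision — printed values are rounded — one last rounding, at four significant digits.
Hardness H = 63.38 HV × 9.807 MPa/HV = 621.6 MPa = 6.216e+08 Pa.
Contact area A = 0.01371 m × 0.009230 m = 1.265e-04 m².
In SI base units, W = 223.6 N, H = 6.216e+08 Pa, K = 2.832e-03.
Allowed volume V_lim = h_lim·A = 2.894e-04 · 1.265e-04 = 3.662e-08 m³.
Sliding life L = V_lim·H/(K·W) = 3.662e-08 · 6.216e+08 / (2.832e-03 · 223.6) = 35.95 m.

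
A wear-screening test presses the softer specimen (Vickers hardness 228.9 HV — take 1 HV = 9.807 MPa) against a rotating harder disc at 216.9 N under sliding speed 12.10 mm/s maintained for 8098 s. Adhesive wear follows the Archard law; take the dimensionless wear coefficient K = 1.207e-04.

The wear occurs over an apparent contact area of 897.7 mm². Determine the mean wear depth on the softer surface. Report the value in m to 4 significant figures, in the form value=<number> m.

value=1.273e-06 m

The intermediates are shown rounded — all arithmetic maintains exact precision; one last rounding, at 4 significant figures.
Convert: Sliding speed v = 12.10 mm/s = 0.01210 m/s. Distance covered L = v·t = 0.01210 m/s × 8098 s = 97.99 m.
Convert: Hardness H = 228.9 HV × 9.807 MPa/HV = 2245 MPa = 2.245e+09 Pa.
Convert: Contact area A = 897.7 mm² = 8.977e-04 m².
Working in SI base units: W = 216.9 N, H = 2.245e+09 Pa, K = 1.207e-04.
Apply Archard: V = K·W·L/H = 1.207e-04 · 216.9 · 97.99 / 2.245e+09 = 1.143e-09 m³.
Mean wear depth h = V/A = 1.143e-09 / 8.977e-04 = 1.273e-06 m.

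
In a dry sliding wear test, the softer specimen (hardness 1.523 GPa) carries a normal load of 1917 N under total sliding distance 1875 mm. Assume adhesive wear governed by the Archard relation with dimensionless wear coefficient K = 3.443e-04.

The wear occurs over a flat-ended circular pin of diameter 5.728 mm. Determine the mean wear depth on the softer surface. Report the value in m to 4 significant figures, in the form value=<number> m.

All arithmetic keeps exact precision, and the intermediates are printed rounded. Rounded once at the end: 4 significant digits.
Convert: Distance L = 1875 mm = 1.875 m.
Convert: Hardness H = 1.523 GPa = 1.523e+09 Pa.
Convert: Pin diameter d = 5.728 mm = 0.005728 m. Contact area A = π·d²/4 = π·(0.005728 m)²/4 = 2.577e-05 m².
In SI base units: W = 1917 N, H = 1.523e+09 Pa, K = 3.443e-04.
Volume removed: V = K·W·L/H = 3.443e-04 · 1917 · 1.875 / 1.523e+09 = 8.126e-10 m³.
Depth of wear h = V/A = 8.126e-10 / 2.577e-05 = 3.153e-05 m.

value=3.153e-05 m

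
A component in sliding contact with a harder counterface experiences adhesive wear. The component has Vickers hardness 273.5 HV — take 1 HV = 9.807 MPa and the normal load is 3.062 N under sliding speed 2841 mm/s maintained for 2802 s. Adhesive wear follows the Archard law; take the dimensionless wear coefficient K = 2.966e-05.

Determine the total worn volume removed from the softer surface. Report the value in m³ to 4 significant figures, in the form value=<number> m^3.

All working math maintains full precision — intermediates are displayed rounded, and one last rounding: 4 significant figures.
Convert: Sliding speed v = 2841 mm/s = 2.841 m/s. Path length L = v·t = 2.841 m/s × 2802 s = 7960 m.
Convert: Hardness H = 273.5 HV × 9.807 MPa/HV = 2682 MPa = 2.682e+09 Pa.
Collected in SI base units: W = 3.062 N, H = 2.682e+09 Pa, K = 2.966e-05.
Wear volume V = K·W·L/H = 2.966e-05 · 3.062 · 7960 / 2.682e+09 = 2.695e-10 m³.

value=2.695e-10 m^3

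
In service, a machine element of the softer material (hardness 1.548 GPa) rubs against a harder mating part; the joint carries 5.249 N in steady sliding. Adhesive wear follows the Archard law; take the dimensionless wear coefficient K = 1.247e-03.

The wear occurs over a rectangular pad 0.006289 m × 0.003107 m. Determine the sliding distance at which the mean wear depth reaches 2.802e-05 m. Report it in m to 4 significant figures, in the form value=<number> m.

The intermediates are shown rounded. All working math holds exact precision. Rounded just once, at four significant digits.
Hardness H = 1.548 GPa = 1.548e+09 Pa.
Contact area A = 0.006289 m × 0.003107 m = 1.954e-05 m².
As SI base values: W = 5.249 N, H = 1.548e+09 Pa, K = 1.247e-03.
Permissible volume V_lim = h_lim·A = 2.802e-05 · 1.954e-05 = 5.475e-10 m³.
So the life L = V_lim·H/(K·W) = 5.475e-10 · 1.548e+09 / (1.247e-03 · 5.249) = 129.5 m.

value=129.5 m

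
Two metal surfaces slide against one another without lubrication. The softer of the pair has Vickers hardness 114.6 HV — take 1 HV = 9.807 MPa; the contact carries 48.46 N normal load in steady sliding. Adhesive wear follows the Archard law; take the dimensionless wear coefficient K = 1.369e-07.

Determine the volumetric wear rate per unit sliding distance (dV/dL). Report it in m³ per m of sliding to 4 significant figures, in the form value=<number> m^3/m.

The algebra holds full float precision, and the intermediates are printed rounded; a single final rounding: 4 significant digits.
Hardness H = 114.6 HV × 9.807 MPa/HV = 1124 MPa = 1.124e+09 Pa.
Expressed in SI base units: W = 48.46 N, H = 1.124e+09 Pa, K = 1.369e-07.
Sliding wear rate dV/dL = K·W/H — distance-free: 1.369e-07 · 48.46 / 1.124e+09 = 5.903e-15 m³/m.

value=5.903e-15 m^3/m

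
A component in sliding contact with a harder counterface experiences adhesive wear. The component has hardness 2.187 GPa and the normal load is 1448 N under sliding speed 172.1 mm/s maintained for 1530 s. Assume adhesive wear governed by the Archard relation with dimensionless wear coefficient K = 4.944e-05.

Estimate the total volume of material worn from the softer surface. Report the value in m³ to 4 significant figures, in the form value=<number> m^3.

The intermediates are displayed rounded, and every step maintains exact precision; rounded once at the end, at 4 significant digits.
Convert: Sliding speed v = 172.1 mm/s = 0.1721 m/s. Path length L = v·t = 0.1721 m/s × 1530 s = 263.3 m.
Convert: Hardness H = 2.187 GPa = 2.187e+09 Pa.
In SI base units, W = 1448 N, H = 2.187e+09 Pa, K = 4.944e-05.
By Archard's law, V = K·W·L/H = 4.944e-05 · 1448 · 263.3 / 2.187e+09 = 8.619e-09 m³.

value=8.619e-09 m^3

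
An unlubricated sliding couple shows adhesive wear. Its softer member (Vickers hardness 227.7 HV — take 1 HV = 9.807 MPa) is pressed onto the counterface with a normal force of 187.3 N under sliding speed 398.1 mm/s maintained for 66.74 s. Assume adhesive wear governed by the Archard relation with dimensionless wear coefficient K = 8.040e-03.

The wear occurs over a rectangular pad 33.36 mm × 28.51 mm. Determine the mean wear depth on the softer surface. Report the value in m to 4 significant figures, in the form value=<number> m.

value=1.884e-05 m

The computation holds full precision — the intermediates appear rounded; a single final rounding to four significant figures.
Sliding speed v = 398.1 mm/s = 0.3981 m/s. The distance L = v·t = 0.3981 m/s × 66.74 s = 26.57 m.
Hardness H = 227.7 HV × 9.807 MPa/HV = 2233 MPa = 2.233e+09 Pa.
Pad sides 33.36 mm × 28.51 mm = 0.03336 m × 0.02851 m. Contact area A = 0.03336 m × 0.02851 m = 9.511e-04 m².
In SI base units, W = 187.3 N, H = 2.233e+09 Pa, K = 8.040e-03.
Worn volume V = K·W·L/H = 8.040e-03 · 187.3 · 26.57 / 2.233e+09 = 1.792e-08 m³.
Mean wear depth h = V/A = 1.792e-08 / 9.511e-04 = 1.884e-05 m.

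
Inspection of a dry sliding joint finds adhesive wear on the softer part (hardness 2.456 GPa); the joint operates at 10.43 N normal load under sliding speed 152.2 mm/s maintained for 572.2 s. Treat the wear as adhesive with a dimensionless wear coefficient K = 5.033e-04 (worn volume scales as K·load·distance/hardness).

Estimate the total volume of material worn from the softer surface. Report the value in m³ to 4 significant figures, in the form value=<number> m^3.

value=1.861e-10 m^3

Each operation runs at full precision. The intermediates appear rounded. Rounded once at the end: four significant digits.
Sliding speed v = 152.2 mm/s = 0.1522 m/s. Distance covered L = v·t = 0.1522 m/s × 572.2 s = 87.09 m.
Hardness H = 2.456 GPa = 2.456e+09 Pa.
Expressed in SI base units: W = 10.43 N, H = 2.456e+09 Pa, K = 5.033e-04.
Archard volume V = K·W·L/H = 5.033e-04 · 10.43 · 87.09 / 2.456e+09 = 1.861e-10 m³.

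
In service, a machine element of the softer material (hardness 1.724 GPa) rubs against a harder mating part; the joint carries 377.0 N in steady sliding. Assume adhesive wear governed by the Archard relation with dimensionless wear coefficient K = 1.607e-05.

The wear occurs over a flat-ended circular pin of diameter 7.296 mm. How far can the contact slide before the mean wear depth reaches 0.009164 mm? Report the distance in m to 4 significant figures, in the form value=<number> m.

Intermediate values appear rounded, and each operation keeps exact precision. Rounded just once to four significant figures.
Convert: Hardness H = 1.724 GPa = 1.724e+09 Pa.
Convert: Pin diameter d = 7.296 mm = 0.007296 m. Contact area A = π·d²/4 = π·(0.007296 m)²/4 = 4.181e-05 m².
Convert: Depth limit h_lim = 0.009164 mm = 9.164e-06 m.
As SI base values: W = 377.0 N, H = 1.724e+09 Pa, K = 1.607e-05.
Limit volume V_lim = h_lim·A = 9.164e-06 · 4.181e-05 = 3.831e-10 m³.
Inverting, life L = V_lim·H/(K·W) = 3.831e-10 · 1.724e+09 / (1.607e-05 · 377.0) = 109.0 m.

value=109.0 m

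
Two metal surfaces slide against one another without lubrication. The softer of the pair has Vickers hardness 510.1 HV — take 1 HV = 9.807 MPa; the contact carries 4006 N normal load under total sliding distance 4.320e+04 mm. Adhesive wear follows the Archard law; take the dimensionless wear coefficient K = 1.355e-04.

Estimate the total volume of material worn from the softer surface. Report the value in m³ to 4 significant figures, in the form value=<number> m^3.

value=4.688e-09 m^3

The intermediates are printed rounded, and the computation carries full precision; one last rounding, at 4 significant digits.
Distance L = 4.320e+04 mm = 43.20 m.
Hardness H = 510.1 HV × 9.807 MPa/HV = 5003 MPa = 5.003e+09 Pa.
In SI base units, W = 4006 N, H = 5.003e+09 Pa, K = 1.355e-04.
Apply Archard: V = K·W·L/H = 1.355e-04 · 4006 · 43.20 / 5.003e+09 = 4.688e-09 m³.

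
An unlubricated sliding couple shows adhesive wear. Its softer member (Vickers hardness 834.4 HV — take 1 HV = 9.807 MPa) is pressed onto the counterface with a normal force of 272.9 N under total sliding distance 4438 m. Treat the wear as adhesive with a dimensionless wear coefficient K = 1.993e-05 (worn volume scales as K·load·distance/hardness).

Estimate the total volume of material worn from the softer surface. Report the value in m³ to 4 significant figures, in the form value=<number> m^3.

Intermediate values are printed rounded, and the algebra keeps exact precision — rounded just once: four significant figures.
Hardness H = 834.4 HV × 9.807 MPa/HV = 8183 MPa = 8.183e+09 Pa.
Restated in SI base units: W = 272.9 N, H = 8.183e+09 Pa, K = 1.993e-05.
Volume removed: V = K·W·L/H = 1.993e-05 · 272.9 · 4438 / 8.183e+09 = 2.950e-09 m³.

value=2.950e-09 m^3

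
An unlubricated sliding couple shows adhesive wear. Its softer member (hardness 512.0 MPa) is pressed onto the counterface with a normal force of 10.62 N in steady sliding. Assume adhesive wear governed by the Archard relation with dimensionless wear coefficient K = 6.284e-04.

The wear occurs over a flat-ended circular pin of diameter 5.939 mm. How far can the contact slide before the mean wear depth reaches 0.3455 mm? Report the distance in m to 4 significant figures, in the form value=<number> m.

value=734.3 m

Every step holds full float precision; intermediate values are printed rounded, and rounded just once to four significant figures.
Hardness H = 512.0 MPa = 5.120e+08 Pa.
Pin diameter d = 5.939 mm = 0.005939 m. Contact area A = π·d²/4 = π·(0.005939 m)²/4 = 2.770e-05 m².
Depth limit h_lim = 0.3455 mm = 3.455e-04 m.
SI base units throughout: W = 10.62 N, H = 5.120e+08 Pa, K = 6.284e-04.
At the depth limit, V_lim = h_lim·A = 3.455e-04 · 2.770e-05 = 9.571e-09 m³.
Sliding life L = V_lim·H/(K·W) = 9.571e-09 · 5.120e+08 / (6.284e-04 · 10.62) = 734.3 m.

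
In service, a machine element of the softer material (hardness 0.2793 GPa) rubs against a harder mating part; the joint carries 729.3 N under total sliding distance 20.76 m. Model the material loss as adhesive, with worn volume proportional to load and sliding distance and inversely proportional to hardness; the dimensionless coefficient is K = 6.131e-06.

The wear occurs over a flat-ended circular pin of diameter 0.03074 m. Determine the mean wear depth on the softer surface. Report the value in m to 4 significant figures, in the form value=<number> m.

Intermediates are displayed rounded. Each operation maintains full precision, and a single final rounding: four significant figures.
Convert: Hardness H = 0.2793 GPa = 2.793e+08 Pa.
Convert: Contact area A = π·d²/4 = π·(0.03074 m)²/4 = 7.422e-04 m².
Collected in SI base units: W = 729.3 N, H = 2.793e+08 Pa, K = 6.131e-06.
Apply Archard: V = K·W·L/H = 6.131e-06 · 729.3 · 20.76 / 2.793e+08 = 3.323e-10 m³.
Mean wear depth h = V/A = 3.323e-10 / 7.422e-04 = 4.478e-07 m.

value=4.478e-07 m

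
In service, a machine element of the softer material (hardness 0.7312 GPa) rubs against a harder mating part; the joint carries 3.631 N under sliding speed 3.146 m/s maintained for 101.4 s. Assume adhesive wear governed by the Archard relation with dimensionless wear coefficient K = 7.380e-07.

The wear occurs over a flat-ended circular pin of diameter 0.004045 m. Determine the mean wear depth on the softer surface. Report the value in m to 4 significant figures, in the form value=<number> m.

value=9.097e-08 m

Intermediate values are shown rounded; every step holds exact precision — a single final rounding, at four significant digits.
Distance covered L = v·t = 3.146 m/s × 101.4 s = 319.0 m.
Hardness H = 0.7312 GPa = 7.312e+08 Pa.
Contact area A = π·d²/4 = π·(0.004045 m)²/4 = 1.285e-05 m².
Expressed in SI base units: W = 3.631 N, H = 7.312e+08 Pa, K = 7.380e-07.
Volume removed: V = K·W·L/H = 7.380e-07 · 3.631 · 319.0 / 7.312e+08 = 1.169e-12 m³.
Wear depth h = V/A = 1.169e-12 / 1.285e-05 = 9.097e-08 m.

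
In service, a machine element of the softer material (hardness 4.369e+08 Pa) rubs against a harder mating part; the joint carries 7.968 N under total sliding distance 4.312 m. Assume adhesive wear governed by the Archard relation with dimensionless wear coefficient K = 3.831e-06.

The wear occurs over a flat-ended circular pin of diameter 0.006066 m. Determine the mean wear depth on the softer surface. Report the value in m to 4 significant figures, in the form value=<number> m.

Every step keeps full float precision. The intermediates are shown rounded — rounded once at the end to four significant figures.
Convert: Contact area A = π·d²/4 = π·(0.006066 m)²/4 = 2.890e-05 m².
In SI base units, W = 7.968 N, H = 4.369e+08 Pa, K = 3.831e-06.
Volume removed: V = K·W·L/H = 3.831e-06 · 7.968 · 4.312 / 4.369e+08 = 3.013e-13 m³.
Wear depth h = V/A = 3.013e-13 / 2.890e-05 = 1.042e-08 m.

value=1.042e-08 m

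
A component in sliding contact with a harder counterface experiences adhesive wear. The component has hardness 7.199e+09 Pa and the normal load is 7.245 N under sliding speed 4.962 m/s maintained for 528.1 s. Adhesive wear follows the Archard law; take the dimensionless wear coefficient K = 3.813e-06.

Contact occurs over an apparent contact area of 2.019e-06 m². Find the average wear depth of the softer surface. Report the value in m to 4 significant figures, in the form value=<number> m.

Intermediates are shown rounded. Every step runs at full float precision. Rounded just once: 4 significant figures.
Convert: Path length L = v·t = 4.962 m/s × 528.1 s = 2620 m.
Working in SI base units: W = 7.245 N, H = 7.199e+09 Pa, K = 3.813e-06.
Apply Archard: V = K·W·L/H = 3.813e-06 · 7.245 · 2620 / 7.199e+09 = 1.006e-11 m³.
Depth of wear h = V/A = 1.006e-11 / 2.019e-06 = 4.980e-06 m.

value=4.980e-06 m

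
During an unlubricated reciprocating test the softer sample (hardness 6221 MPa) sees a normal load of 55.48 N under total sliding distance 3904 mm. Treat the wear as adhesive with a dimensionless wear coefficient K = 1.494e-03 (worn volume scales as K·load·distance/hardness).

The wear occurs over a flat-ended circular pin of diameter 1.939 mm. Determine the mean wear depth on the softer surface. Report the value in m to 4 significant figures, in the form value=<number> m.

value=1.762e-05 m

Each operation keeps exact precision, and shown intermediates are rounded — rounded just once, at four significant figures.
Distance L = 3904 mm = 3.904 m.
Hardness H = 6221 MPa = 6.221e+09 Pa.
Pin diameter d = 1.939 mm = 0.001939 m. Contact area A = π·d²/4 = π·(0.001939 m)²/4 = 2.953e-06 m².
SI base units throughout: W = 55.48 N, H = 6.221e+09 Pa, K = 1.494e-03.
Wear volume V = K·W·L/H = 1.494e-03 · 55.48 · 3.904 / 6.221e+09 = 5.202e-11 m³.
Mean depth h = V/A = 5.202e-11 / 2.953e-06 = 1.762e-05 m.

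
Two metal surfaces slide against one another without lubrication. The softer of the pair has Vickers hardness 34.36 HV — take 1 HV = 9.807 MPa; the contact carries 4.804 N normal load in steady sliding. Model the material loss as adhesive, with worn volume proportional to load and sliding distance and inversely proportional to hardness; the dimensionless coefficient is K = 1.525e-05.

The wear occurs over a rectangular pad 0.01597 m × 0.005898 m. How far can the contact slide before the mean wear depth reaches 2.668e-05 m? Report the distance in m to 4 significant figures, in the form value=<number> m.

value=1.156e+04 m

Printed values are rounded — each operation keeps full precision — rounded just once: 4 significant digits.
Convert: Hardness H = 34.36 HV × 9.807 MPa/HV = 337.0 MPa = 3.370e+08 Pa.
Convert: Contact area A = 0.01597 m × 0.005898 m = 9.419e-05 m².
Restated in SI base units: W = 4.804 N, H = 3.370e+08 Pa, K = 1.525e-05.
At the depth limit, V_lim = h_lim·A = 2.668e-05 · 9.419e-05 = 2.513e-09 m³.
Thus life L = V_lim·H/(K·W) = 2.513e-09 · 3.370e+08 / (1.525e-05 · 4.804) = 1.156e+04 m.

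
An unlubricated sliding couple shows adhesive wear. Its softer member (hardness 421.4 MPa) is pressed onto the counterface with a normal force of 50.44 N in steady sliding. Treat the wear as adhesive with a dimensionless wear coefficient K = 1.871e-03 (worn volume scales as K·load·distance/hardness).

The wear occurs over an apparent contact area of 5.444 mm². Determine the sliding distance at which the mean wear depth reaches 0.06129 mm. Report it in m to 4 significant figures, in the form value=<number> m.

The intermediates are printed rounded; each operation runs at exact precision, and one final rounding: four significant figures.
Convert: Hardness H = 421.4 MPa = 4.214e+08 Pa.
Convert: Contact area A = 5.444 mm² = 5.444e-06 m².
Convert: Depth limit h_lim = 0.06129 mm = 6.129e-05 m.
In SI base units, W = 50.44 N, H = 4.214e+08 Pa, K = 1.871e-03.
Permissible volume V_lim = h_lim·A = 6.129e-05 · 5.444e-06 = 3.337e-10 m³.
Inverting, life L = V_lim·H/(K·W) = 3.337e-10 · 4.214e+08 / (1.871e-03 · 50.44) = 1.490 m.

value=1.490 m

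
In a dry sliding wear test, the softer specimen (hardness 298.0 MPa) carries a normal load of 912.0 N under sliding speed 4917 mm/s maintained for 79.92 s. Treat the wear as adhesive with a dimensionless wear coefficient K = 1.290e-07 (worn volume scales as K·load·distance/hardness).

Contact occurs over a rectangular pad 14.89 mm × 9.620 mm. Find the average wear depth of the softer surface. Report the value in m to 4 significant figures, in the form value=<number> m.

value=1.083e-06 m

Displayed values are rounded — each operation keeps exact precision — one final rounding, at four significant digits.
Convert: Sliding speed v = 4917 mm/s = 4.917 m/s. Total distance L = v·t = 4.917 m/s × 79.92 s = 393.0 m.
Convert: Hardness H = 298.0 MPa = 2.980e+08 Pa.
Convert: Pad sides 14.89 mm × 9.620 mm = 0.01489 m × 0.009620 m. Contact area A = 0.01489 m × 0.009620 m = 1.432e-04 m².
Restated in SI base units: W = 912.0 N, H = 2.980e+08 Pa, K = 1.290e-07.
Apply Archard: V = K·W·L/H = 1.290e-07 · 912.0 · 393.0 / 2.980e+08 = 1.551e-10 m³.
Wear depth h = V/A = 1.551e-10 / 1.432e-04 = 1.083e-06 m.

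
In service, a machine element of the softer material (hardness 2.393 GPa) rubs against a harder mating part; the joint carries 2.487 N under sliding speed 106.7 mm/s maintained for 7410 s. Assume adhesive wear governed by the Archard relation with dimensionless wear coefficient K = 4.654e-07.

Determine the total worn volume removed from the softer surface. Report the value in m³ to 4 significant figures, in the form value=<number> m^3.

value=3.824e-13 m^3

Intermediate values are printed rounded; all working math runs at exact precision. Rounded once at the end to 4 significant figures.
Sliding speed v = 106.7 mm/s = 0.1067 m/s. Distance covered L = v·t = 0.1067 m/s × 7410 s = 790.6 m.
Hardness H = 2.393 GPa = 2.393e+09 Pa.
SI base units throughout: W = 2.487 N, H = 2.393e+09 Pa, K = 4.654e-07.
The Archard volume V = K·W·L/H = 4.654e-07 · 2.487 · 790.6 / 2.393e+09 = 3.824e-13 m³.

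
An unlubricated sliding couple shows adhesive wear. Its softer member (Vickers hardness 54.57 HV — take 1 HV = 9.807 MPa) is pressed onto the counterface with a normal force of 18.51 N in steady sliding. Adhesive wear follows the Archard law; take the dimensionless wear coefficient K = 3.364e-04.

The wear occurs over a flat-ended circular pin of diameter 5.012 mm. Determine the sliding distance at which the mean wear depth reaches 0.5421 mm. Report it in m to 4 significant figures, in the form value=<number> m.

The intermediates are displayed rounded; all arithmetic carries full float precision; a single final rounding: four significant digits.
Hardness H = 54.57 HV × 9.807 MPa/HV = 535.2 MPa = 5.352e+08 Pa.
Pin diameter d = 5.012 mm = 0.005012 m. Contact area A = π·d²/4 = π·(0.005012 m)²/4 = 1.973e-05 m².
Depth limit h_lim = 0.5421 mm = 5.421e-04 m.
In SI base units: W = 18.51 N, H = 5.352e+08 Pa, K = 3.364e-04.
Allowed volume V_lim = h_lim·A = 5.421e-04 · 1.973e-05 = 1.070e-08 m³.
So the life L = V_lim·H/(K·W) = 1.070e-08 · 5.352e+08 / (3.364e-04 · 18.51) = 919.2 m.

value=919.2 m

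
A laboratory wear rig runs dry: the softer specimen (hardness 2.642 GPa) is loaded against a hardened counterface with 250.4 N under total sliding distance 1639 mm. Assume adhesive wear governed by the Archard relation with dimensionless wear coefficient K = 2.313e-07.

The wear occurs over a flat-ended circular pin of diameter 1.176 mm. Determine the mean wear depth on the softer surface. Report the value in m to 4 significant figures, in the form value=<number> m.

The intermediates appear rounded; each operation holds full float precision, and one last rounding: 4 significant digits.
Distance L = 1639 mm = 1.639 m.
Hardness H = 2.642 GPa = 2.642e+09 Pa.
Pin diameter d = 1.176 mm = 0.001176 m. Contact area A = π·d²/4 = π·(0.001176 m)²/4 = 1.086e-06 m².
SI base units throughout: W = 250.4 N, H = 2.642e+09 Pa, K = 2.313e-07.
Archard relation: V = K·W·L/H = 2.313e-07 · 250.4 · 1.639 / 2.642e+09 = 3.593e-14 m³.
Depth of wear h = V/A = 3.593e-14 / 1.086e-06 = 3.308e-08 m.

value=3.308e-08 m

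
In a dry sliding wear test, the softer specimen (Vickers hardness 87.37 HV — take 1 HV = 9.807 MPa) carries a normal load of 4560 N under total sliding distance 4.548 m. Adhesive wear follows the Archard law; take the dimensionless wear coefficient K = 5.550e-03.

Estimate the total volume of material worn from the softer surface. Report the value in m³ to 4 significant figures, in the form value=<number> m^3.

The intermediates are printed rounded — all arithmetic carries exact precision; one final rounding: four significant figures.
Hardness H = 87.37 HV × 9.807 MPa/HV = 856.8 MPa = 8.568e+08 Pa.
In SI base units, W = 4560 N, H = 8.568e+08 Pa, K = 5.550e-03.
By Archard's law, V = K·W·L/H = 5.550e-03 · 4560 · 4.548 / 8.568e+08 = 1.343e-07 m³.

value=1.343e-07 m^3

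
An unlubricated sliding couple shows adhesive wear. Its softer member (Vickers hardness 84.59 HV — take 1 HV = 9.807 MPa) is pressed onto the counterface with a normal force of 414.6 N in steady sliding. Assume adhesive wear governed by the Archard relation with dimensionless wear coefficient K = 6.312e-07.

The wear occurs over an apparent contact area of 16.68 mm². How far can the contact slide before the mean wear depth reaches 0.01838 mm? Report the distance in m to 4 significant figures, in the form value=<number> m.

value=971.9 m

The computation carries full float precision; intermediate values appear rounded — a lone final rounding: four significant digits.
Hardness H = 84.59 HV × 9.807 MPa/HV = 829.6 MPa = 8.296e+08 Pa.
Contact area A = 16.68 mm² = 1.668e-05 m².
Depth limit h_lim = 0.01838 mm = 1.838e-05 m.
As SI base values: W = 414.6 N, H = 8.296e+08 Pa, K = 6.312e-07.
At the depth limit, V_lim = h_lim·A = 1.838e-05 · 1.668e-05 = 3.066e-10 m³.
Inverting, life L = V_lim·H/(K·W) = 3.066e-10 · 8.296e+08 / (6.312e-07 · 414.6) = 971.9 m.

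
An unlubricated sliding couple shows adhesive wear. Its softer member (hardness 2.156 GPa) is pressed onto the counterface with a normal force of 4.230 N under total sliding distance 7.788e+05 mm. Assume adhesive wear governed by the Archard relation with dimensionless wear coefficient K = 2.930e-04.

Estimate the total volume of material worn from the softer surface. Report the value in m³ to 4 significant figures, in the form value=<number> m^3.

Shown intermediates are rounded. All arithmetic holds full float precision; rounded just once to four significant figures.
Convert: The distance L = 7.788e+05 mm = 778.8 m.
Convert: Hardness H = 2.156 GPa = 2.156e+09 Pa.
Restated in SI base units: W = 4.230 N, H = 2.156e+09 Pa, K = 2.930e-04.
Archard relation: V = K·W·L/H = 2.930e-04 · 4.230 · 778.8 / 2.156e+09 = 4.477e-10 m³.

value=4.477e-10 m^3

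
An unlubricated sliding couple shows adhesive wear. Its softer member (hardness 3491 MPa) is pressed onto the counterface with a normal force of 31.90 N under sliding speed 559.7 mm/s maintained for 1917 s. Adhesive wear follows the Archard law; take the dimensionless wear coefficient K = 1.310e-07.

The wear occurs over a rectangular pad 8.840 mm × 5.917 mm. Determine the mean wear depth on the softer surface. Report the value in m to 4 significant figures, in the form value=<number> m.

The intermediates are displayed rounded — each operation maintains full float precision; one final rounding, at four significant digits.
Sliding speed v = 559.7 mm/s = 0.5597 m/s. The distance L = v·t = 0.5597 m/s × 1917 s = 1073 m.
Hardness H = 3491 MPa = 3.491e+09 Pa.
Pad sides 8.840 mm × 5.917 mm = 0.008840 m × 0.005917 m. Contact area A = 0.008840 m × 0.005917 m = 5.231e-05 m².
Restated in SI base units: W = 31.90 N, H = 3.491e+09 Pa, K = 1.310e-07.
The Archard volume V = K·W·L/H = 1.310e-07 · 31.90 · 1073 / 3.491e+09 = 1.284e-12 m³.
Wear depth h = V/A = 1.284e-12 / 5.231e-05 = 2.455e-08 m.

value=2.455e-08 m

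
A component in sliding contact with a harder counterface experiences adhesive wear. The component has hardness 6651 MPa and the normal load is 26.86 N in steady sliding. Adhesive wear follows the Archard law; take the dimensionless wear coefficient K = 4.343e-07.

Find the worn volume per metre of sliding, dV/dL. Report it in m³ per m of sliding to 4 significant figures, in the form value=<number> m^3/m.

Each operation holds exact precision — intermediates are displayed rounded, and one last rounding: four significant figures.
Hardness H = 6651 MPa = 6.651e+09 Pa.
As SI base values: W = 26.86 N, H = 6.651e+09 Pa, K = 4.343e-07.
Wear rate dV/dL = K·W/H (independent of L): 4.343e-07 · 26.86 / 6.651e+09 = 1.754e-15 m³/m.

value=1.754e-15 m^3/m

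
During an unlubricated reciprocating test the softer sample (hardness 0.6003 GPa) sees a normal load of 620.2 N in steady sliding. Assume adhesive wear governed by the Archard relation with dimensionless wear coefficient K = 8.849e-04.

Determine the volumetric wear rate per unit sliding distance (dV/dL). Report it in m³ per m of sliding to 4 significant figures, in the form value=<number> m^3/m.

value=9.142e-10 m^3/m

The algebra carries full precision, and intermediate values are printed rounded, and a single final rounding, at 4 significant figures.
Convert: Hardness H = 0.6003 GPa = 6.003e+08 Pa.
In SI base units: W = 620.2 N, H = 6.003e+08 Pa, K = 8.849e-04.
The wear rate dV/dL = K·W/H, per unit distance: 8.849e-04 · 620.2 / 6.003e+08 = 9.142e-10 m³/m.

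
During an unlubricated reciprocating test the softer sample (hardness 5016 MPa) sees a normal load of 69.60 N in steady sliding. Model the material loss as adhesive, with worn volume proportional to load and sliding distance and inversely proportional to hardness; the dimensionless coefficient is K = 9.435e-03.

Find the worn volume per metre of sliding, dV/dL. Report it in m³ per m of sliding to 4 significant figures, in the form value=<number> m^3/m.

value=1.309e-10 m^3/m

All working math runs at full precision; the intermediates are printed rounded, and a single final rounding to four significant digits.
Hardness H = 5016 MPa = 5.016e+09 Pa.
As SI base values: W = 69.60 N, H = 5.016e+09 Pa, K = 9.435e-03.
Rate of wear dV/dL = K·W/H (independent of L): 9.435e-03 · 69.60 / 5.016e+09 = 1.309e-10 m³/m.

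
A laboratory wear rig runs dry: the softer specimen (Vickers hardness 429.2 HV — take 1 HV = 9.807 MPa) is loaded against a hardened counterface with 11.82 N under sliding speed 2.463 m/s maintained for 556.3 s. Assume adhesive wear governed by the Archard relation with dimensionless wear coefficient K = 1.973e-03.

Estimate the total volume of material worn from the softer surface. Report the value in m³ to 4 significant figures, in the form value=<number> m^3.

All arithmetic runs at full precision; intermediate values are printed rounded. Rounded just once, at 4 significant figures.
Sliding distance L = v·t = 2.463 m/s × 556.3 s = 1370 m.
Hardness H = 429.2 HV × 9.807 MPa/HV = 4209 MPa = 4.209e+09 Pa.
Working in SI base units: W = 11.82 N, H = 4.209e+09 Pa, K = 1.973e-03.
Apply Archard: V = K·W·L/H = 1.973e-03 · 11.82 · 1370 / 4.209e+09 = 7.591e-09 m³.

value=7.591e-09 m^3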